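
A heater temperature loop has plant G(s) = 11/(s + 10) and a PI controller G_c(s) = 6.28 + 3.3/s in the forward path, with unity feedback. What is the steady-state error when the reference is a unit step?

The open loop G_c(s)G(s) has a pole at the origin (type 1), so the static position error constant is infinite and e_ss = 1/(1+∞) = 0.

0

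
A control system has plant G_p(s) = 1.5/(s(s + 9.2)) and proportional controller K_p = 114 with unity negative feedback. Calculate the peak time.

T_p = 0.257 s

From 1 + K_pG_p(s) = 0: s² + 9.2s + 171 = 0 ⇒ ω_n = 13.08, ζ = 0.3518.
Damped frequency ω_d = ω_n√(1−ζ²) = 12.24 rad/s, so peak time T_p = π/ω_d = 0.257 s.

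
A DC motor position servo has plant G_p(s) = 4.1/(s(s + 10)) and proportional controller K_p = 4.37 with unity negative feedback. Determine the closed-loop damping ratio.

With unity feedback the closed-loop characteristic equation is s² + 10s + 4.37·4.1 = s² + 10s + 17.92 = 0.
Matching s² + 2ζω_n s + ω_n²: ω_n = √17.92 = 4.233 rad/s and 2ζω_n = 10, so ζ = 10/(2·4.233) = 1.18.

ζ = 1.18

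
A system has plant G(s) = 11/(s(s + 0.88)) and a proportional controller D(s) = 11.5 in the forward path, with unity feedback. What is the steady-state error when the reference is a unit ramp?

0.00696

The loop has one pole at the origin (type 1). Velocity error constant K_v = lim_{s→0} s·D(s)G(s) = 11.5·11/0.88 = 143.8.
Steady-state error to a unit ramp: e_ss = 1/K_v = 0.00696.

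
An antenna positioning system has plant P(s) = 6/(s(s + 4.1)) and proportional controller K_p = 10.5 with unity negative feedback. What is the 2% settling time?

The closed-loop denominator s² + 4.1s + 63 gives ω_n = √63 = 7.937 and ζ = 4.1/(2ω_n) = 0.2583.
2% settling time T_s ≈ 4/(ζω_n) = 4/2.05 = 1.95 s.

T_s ≈ 1.95 s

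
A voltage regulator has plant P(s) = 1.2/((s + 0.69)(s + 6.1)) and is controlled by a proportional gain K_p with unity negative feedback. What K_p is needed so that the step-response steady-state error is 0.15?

Steady-state error for a unit step on this type-0 loop is 1/(1 + K_p·P(0)).
P(0) = 0.2851. Require 1/(1 + K_p·0.2851) = 0.15, so 1 + 0.2851·K_p = 6.667.
K_p = (6.667 − 1)/0.2851 = 19.9.

K_p = 19.9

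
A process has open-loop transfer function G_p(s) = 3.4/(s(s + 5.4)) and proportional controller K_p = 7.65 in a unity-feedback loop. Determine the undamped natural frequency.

1 + K_p·G_p(s) = 0 gives s² + 5.4s + 26.01 = 0.
So ω_n² = 26.01 ⇒ ω_n = 5.1 rad/s, and ζ = 5.4/(2ω_n) = 0.529.

ω_n = 5.1 rad/s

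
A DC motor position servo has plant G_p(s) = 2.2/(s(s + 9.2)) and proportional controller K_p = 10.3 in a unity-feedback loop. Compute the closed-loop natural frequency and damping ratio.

ω_n = 4.76 rad/s, ζ = 0.966

1 + K_p·G_p(s) = 0 gives s² + 9.2s + 22.66 = 0.
So ω_n² = 22.66 ⇒ ω_n = 4.76 rad/s, and ζ = 9.2/(2ω_n) = 0.966.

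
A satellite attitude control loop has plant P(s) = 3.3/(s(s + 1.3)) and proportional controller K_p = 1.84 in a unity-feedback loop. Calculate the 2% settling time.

Closed-loop characteristic equation: s² + 1.3s + 6.072 = 0, so ω_n = 2.464 rad/s and ζ = 1.3/(2·2.464) = 0.2638.
2% settling time T_s ≈ 4/(ζω_n) = 4/0.65 = 6.15 s.

T_s ≈ 6.15 s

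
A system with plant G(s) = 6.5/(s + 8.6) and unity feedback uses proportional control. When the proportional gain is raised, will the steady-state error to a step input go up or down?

decrease

The position error constant K_pos = K_p·G(0) grows with K_p, and e_ss = 1/(1+K_pos) falls.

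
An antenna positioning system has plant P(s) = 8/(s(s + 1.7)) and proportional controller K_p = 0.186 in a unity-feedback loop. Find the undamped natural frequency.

ω_n = 1.22 rad/s

1 + K_p·P(s) = 0 gives s² + 1.7s + 1.488 = 0.
Matching s² + 2ζω_n s + ω_n²: ω_n = √1.488 = 1.22 rad/s and 2ζω_n = 1.7, so ζ = 1.7/(2·1.22) = 0.697.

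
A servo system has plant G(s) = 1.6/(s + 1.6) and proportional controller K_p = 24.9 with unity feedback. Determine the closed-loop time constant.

Closed-loop transfer function: T(s) = K_p·G(s)/(1 + K_p·G(s)) = 39.84/(s + 1.6 + 39.84) = 39.84/(s + 41.44).
Time constant τ = 1/41.44 = 0.0241 s.

τ = 0.0241 s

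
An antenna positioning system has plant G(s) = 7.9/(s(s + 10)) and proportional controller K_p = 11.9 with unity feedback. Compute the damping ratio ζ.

ζ = 0.516

The closed-loop denominator is s(s+10) + 11.9·7.9 = s² + 10s + 94.01.
Matching s² + 2ζω_n s + ω_n²: ω_n = √94.01 = 9.696 rad/s and 2ζω_n = 10, so ζ = 10/(2·9.696) = 0.516.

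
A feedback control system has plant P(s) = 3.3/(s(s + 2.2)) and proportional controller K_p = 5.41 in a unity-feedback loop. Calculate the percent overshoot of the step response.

Closed-loop characteristic equation: s² + 2.2s + 17.85 = 0, so ω_n = 4.225 rad/s and ζ = 2.2/(2·4.225) = 0.2603.
%OS = 100·exp(−πζ/√(1−ζ²)) = 100·exp(−π·0.2603/√0.9322) = 42.9%.

42.9%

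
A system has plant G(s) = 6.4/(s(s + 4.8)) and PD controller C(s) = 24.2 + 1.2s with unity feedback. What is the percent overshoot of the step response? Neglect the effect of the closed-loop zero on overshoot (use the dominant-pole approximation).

16.2%

Forward path: (24.2 + 1.2s)·6.4/(s(s+4.8)). The closed-loop characteristic equation is s² + (4.8 + 6.4·1.2)s + 6.4·24.2 = 0.
That is s² + 12.48s + 154.9 = 0, so ω_n = 12.45 rad/s and ζ = 12.48/(2·12.45) = 0.5014.
%OS = 100·exp(−πζ/√(1−ζ²)) = 16.2%.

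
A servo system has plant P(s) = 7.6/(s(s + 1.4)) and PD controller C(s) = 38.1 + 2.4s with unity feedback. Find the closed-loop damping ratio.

ζ = 0.577

Forward path: (38.1 + 2.4s)·7.6/(s(s+1.4)). The closed-loop characteristic equation is s² + (1.4 + 7.6·2.4)s + 7.6·38.1 = 0.
That is s² + 19.64s + 289.6 = 0, so ω_n = 17.02 rad/s and ζ = 19.64/(2·17.02) = 0.5771.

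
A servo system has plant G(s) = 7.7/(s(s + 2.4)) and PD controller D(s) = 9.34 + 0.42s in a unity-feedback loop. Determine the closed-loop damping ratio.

ζ = 0.332

Forward path: (9.34 + 0.42s)·7.7/(s(s+2.4)). The closed-loop characteristic equation is s² + (2.4 + 7.7·0.42)s + 7.7·9.34 = 0.
That is s² + 5.634s + 71.92 = 0, so ω_n = 8.48 rad/s and ζ = 5.634/(2·8.48) = 0.3322.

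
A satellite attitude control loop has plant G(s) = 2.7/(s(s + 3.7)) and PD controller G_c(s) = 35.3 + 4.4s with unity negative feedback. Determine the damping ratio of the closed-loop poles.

ζ = 0.798

Forward path: (35.3 + 4.4s)·2.7/(s(s+3.7)). The closed-loop characteristic equation is s² + (3.7 + 2.7·4.4)s + 2.7·35.3 = 0.
That is s² + 15.58s + 95.31 = 0, so ω_n = 9.763 rad/s and ζ = 15.58/(2·9.763) = 0.7979.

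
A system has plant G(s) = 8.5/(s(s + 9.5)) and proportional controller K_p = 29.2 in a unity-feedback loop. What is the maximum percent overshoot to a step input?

From 1 + K_pG(s) = 0: s² + 9.5s + 248.2 = 0 ⇒ ω_n = 15.75, ζ = 0.3015.
%OS = 100·exp(−πζ/√(1−ζ²)) = 100·exp(−π·0.3015/√0.9091) = 37%.

37%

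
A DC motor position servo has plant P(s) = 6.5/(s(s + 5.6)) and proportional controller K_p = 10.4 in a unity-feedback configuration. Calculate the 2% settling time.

The closed-loop denominator s² + 5.6s + 67.6 gives ω_n = √67.6 = 8.222 and ζ = 5.6/(2ω_n) = 0.3406.
2% settling time T_s ≈ 4/(ζω_n) = 4/2.8 = 1.43 s.

T_s ≈ 1.43 s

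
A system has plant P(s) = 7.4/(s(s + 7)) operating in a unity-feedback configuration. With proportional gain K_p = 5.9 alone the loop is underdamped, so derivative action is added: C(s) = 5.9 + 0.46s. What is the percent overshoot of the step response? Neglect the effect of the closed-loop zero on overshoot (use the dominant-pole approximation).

Forward path: (5.9 + 0.46s)·7.4/(s(s+7)). The closed-loop characteristic equation is s² + (7 + 7.4·0.46)s + 7.4·5.9 = 0.
That is s² + 10.4s + 43.66 = 0, so ω_n = 6.608 rad/s and ζ = 10.4/(2·6.608) = 0.7873.
%OS = 100·exp(−πζ/√(1−ζ²)) = 1.81%.

1.81%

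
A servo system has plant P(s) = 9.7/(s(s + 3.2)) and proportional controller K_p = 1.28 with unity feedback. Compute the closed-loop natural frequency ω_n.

ω_n = 3.52 rad/s

The closed-loop denominator is s(s+3.2) + 1.28·9.7 = s² + 3.2s + 12.42.
So ω_n² = 12.42 ⇒ ω_n = 3.524 rad/s, and ζ = 3.2/(2ω_n) = 0.454.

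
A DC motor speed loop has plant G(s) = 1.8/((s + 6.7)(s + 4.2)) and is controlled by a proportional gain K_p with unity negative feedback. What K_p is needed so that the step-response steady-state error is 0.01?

K_p = 1550

For a type-0 loop with proportional control, e_ss = 1/(1 + K_p·G(0)).
G(0) = 0.06397. Require 1/(1 + K_p·0.06397) = 0.01, so 1 + 0.06397·K_p = 100.
K_p = (100 − 1)/0.06397 = 1550.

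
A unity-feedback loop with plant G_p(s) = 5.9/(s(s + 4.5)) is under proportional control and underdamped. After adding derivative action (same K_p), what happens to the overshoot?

decrease

With PD the characteristic equation becomes s² + (a + K·K_d)s + K·K_p = 0; the damping term grows, ζ rises, overshoot falls.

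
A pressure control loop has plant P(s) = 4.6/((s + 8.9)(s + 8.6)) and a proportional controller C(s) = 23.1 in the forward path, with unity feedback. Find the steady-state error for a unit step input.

The loop is type 0. Static position error constant K_pos = C(0)·P(0) = 23.1·0.0601 = 1.388.
Steady-state error to a unit step: e_ss = 1/(1+K_pos) = 1/2.388 = 0.419.

0.419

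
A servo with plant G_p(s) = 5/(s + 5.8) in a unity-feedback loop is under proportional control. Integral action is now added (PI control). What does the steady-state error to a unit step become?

The integrator makes K_pos = lim_{s→0} C(s)G(s) infinite, so e_ss = 1/(1+K_pos) = 0.

0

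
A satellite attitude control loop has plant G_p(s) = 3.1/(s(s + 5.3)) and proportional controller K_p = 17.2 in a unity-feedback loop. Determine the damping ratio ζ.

ζ = 0.363

The closed-loop denominator is s(s+5.3) + 17.2·3.1 = s² + 5.3s + 53.32.
Matching s² + 2ζω_n s + ω_n²: ω_n = √53.32 = 7.302 rad/s and 2ζω_n = 5.3, so ζ = 5.3/(2·7.302) = 0.363.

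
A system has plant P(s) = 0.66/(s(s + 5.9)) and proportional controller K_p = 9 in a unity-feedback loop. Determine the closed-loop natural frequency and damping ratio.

The closed-loop denominator is s(s+5.9) + 9·0.66 = s² + 5.9s + 5.94.
Matching s² + 2ζω_n s + ω_n²: ω_n = √5.94 = 2.437 rad/s and 2ζω_n = 5.9, so ζ = 5.9/(2·2.437) = 1.21.

ω_n = 2.44 rad/s, ζ = 1.21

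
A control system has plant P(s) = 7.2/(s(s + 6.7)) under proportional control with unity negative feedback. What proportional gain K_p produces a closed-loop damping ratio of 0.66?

Closed-loop characteristic equation: s² + 6.7s + K_p·7.2 = 0.
So ω_n = √(7.2K_p) and 2ζω_n = 6.7, giving ζ = 6.7/(2√(7.2K_p)).
Setting ζ = 0.66: √(7.2K_p) = 6.7/(2·0.66) = 5.076, so K_p = 25.76/7.2 = 3.58.

K_p = 3.58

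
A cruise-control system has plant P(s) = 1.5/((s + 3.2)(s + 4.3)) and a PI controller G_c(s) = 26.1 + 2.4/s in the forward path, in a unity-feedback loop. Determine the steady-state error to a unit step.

The open loop G_c(s)P(s) has a pole at the origin (type 1), so the static position error constant is infinite and e_ss = 1/(1+∞) = 0.

0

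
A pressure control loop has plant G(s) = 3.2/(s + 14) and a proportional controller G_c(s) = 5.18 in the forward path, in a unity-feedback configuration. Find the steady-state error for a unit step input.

0.458

The loop is type 0. Static position error constant K_pos = G_c(0)·G(0) = 5.18·0.2286 = 1.184.
Steady-state error to a unit step: e_ss = 1/(1+K_pos) = 1/2.184 = 0.458.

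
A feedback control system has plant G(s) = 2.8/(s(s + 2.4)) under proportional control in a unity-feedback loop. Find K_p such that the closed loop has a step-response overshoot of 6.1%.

From %OS = 100·exp(−πζ/√(1−ζ²)) = 6.1%, ζ = −ln(0.061)/√(π²+ln²(0.061)) = 0.6649.
Characteristic equation s² + 2.4s + 2.8K_p = 0 gives ζ = 2.4/(2√(2.8K_p)).
Setting ζ = 0.6649: √(2.8K_p) = 2.4/(2·0.6649) = 1.805, so K_p = 3.257/2.8 = 1.16.

K_p = 1.16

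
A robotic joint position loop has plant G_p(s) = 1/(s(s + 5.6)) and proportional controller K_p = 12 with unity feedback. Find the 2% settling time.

T_s ≈ 1.43 s

The closed-loop denominator s² + 5.6s + 12 gives ω_n = √12 = 3.464 and ζ = 5.6/(2ω_n) = 0.8083.
2% settling time T_s ≈ 4/(ζω_n) = 4/2.8 = 1.43 s.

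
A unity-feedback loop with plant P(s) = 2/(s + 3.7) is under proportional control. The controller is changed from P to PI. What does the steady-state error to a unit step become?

Adding integral action puts a pole at s = 0 in the forward path, raising the system type to 1; a type-1 loop has zero steady-state error to a step.

0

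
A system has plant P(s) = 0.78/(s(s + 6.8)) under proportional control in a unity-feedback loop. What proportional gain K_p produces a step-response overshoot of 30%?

From %OS = 100·exp(−πζ/√(1−ζ²)) = 30%, ζ = −ln(0.3)/√(π²+ln²(0.3)) = 0.3579.
Characteristic equation s² + 6.8s + 0.78K_p = 0 gives ζ = 6.8/(2√(0.78K_p)).
Setting ζ = 0.3579: √(0.78K_p) = 6.8/(2·0.3579) = 9.501, so K_p = 90.27/0.78 = 116.

K_p = 116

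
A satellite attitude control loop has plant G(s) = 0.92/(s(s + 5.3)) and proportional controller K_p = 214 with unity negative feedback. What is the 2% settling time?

T_s ≈ 1.51 s

Closed-loop characteristic equation: s² + 5.3s + 196.9 = 0, so ω_n = 14.03 rad/s and ζ = 5.3/(2·14.03) = 0.1889.
2% settling time T_s ≈ 4/(ζω_n) = 4/2.65 = 1.51 s.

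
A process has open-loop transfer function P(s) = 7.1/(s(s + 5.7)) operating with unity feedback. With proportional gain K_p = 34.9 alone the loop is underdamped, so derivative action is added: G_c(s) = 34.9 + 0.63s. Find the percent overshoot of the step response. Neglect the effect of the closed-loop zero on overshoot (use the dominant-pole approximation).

34.2%

Forward path: (34.9 + 0.63s)·7.1/(s(s+5.7)). The closed-loop characteristic equation is s² + (5.7 + 7.1·0.63)s + 7.1·34.9 = 0.
That is s² + 10.17s + 247.8 = 0, so ω_n = 15.74 rad/s and ζ = 10.17/(2·15.74) = 0.3231.
%OS = 100·exp(−πζ/√(1−ζ²)) = 34.2%.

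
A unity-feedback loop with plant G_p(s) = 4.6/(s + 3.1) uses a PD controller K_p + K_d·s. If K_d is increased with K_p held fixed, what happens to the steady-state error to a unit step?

K_d affects only the transient (the s-coefficient); the DC loop gain, and hence e_ss, depends only on K_p.

unchanged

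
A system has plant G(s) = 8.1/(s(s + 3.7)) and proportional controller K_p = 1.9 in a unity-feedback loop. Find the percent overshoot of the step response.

18.6%

The closed-loop denominator s² + 3.7s + 15.39 gives ω_n = √15.39 = 3.923 and ζ = 3.7/(2ω_n) = 0.4716.
%OS = 100·exp(−πζ/√(1−ζ²)) = 100·exp(−π·0.4716/√0.7776) = 18.6%.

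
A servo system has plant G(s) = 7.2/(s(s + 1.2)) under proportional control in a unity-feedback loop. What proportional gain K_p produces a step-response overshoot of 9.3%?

K_p = 0.137

From %OS = 100·exp(−πζ/√(1−ζ²)) = 9.3%, ζ = −ln(0.093)/√(π²+ln²(0.093)) = 0.6031.
Characteristic equation s² + 1.2s + 7.2K_p = 0 gives ζ = 1.2/(2√(7.2K_p)).
Setting ζ = 0.6031: √(7.2K_p) = 1.2/(2·0.6031) = 0.9949, so K_p = 0.9898/7.2 = 0.137.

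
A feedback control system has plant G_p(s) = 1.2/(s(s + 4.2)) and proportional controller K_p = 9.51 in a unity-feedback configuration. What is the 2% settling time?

T_s ≈ 1.9 s

From 1 + K_pG_p(s) = 0: s² + 4.2s + 11.41 = 0 ⇒ ω_n = 3.378, ζ = 0.6216.
2% settling time T_s ≈ 4/(ζω_n) = 4/2.1 = 1.9 s.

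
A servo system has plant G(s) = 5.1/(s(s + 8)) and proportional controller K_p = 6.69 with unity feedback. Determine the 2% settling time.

T_s ≈ 1 s

From 1 + K_pG(s) = 0: s² + 8s + 34.12 = 0 ⇒ ω_n = 5.841, ζ = 0.6848.
2% settling time T_s ≈ 4/(ζω_n) = 4/4 = 1 s.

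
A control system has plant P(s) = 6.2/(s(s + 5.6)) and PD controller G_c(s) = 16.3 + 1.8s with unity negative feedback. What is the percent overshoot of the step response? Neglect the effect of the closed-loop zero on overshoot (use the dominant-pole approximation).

Forward path: (16.3 + 1.8s)·6.2/(s(s+5.6)). The closed-loop characteristic equation is s² + (5.6 + 6.2·1.8)s + 6.2·16.3 = 0.
That is s² + 16.76s + 101.1 = 0, so ω_n = 10.05 rad/s and ζ = 16.76/(2·10.05) = 0.8336.
%OS = 100·exp(−πζ/√(1−ζ²)) = 0.873%.

0.873%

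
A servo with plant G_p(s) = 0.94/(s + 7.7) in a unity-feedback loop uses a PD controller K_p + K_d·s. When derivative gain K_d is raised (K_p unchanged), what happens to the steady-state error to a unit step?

unchanged

At s = 0 the derivative term contributes nothing: C(0) = K_p regardless of K_d, so K_pos = K_p·G_p(0) and e_ss are unchanged.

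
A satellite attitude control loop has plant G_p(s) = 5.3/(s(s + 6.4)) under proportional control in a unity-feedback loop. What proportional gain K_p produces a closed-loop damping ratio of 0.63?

Closed-loop characteristic equation: s² + 6.4s + K_p·5.3 = 0.
So ω_n = √(5.3K_p) and 2ζω_n = 6.4, giving ζ = 6.4/(2√(5.3K_p)).
Setting ζ = 0.63: √(5.3K_p) = 6.4/(2·0.63) = 5.079, so K_p = 25.8/5.3 = 4.87.

K_p = 4.87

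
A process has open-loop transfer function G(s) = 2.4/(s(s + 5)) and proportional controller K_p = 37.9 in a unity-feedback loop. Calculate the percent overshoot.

Closed-loop characteristic equation: s² + 5s + 90.96 = 0, so ω_n = 9.537 rad/s and ζ = 5/(2·9.537) = 0.2621.
%OS = 100·exp(−πζ/√(1−ζ²)) = 100·exp(−π·0.2621/√0.9313) = 42.6%.

42.6%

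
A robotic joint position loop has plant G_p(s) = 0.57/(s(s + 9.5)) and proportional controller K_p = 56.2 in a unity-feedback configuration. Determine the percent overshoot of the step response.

0.784%

Closed-loop characteristic equation: s² + 9.5s + 32.03 = 0, so ω_n = 5.66 rad/s and ζ = 9.5/(2·5.66) = 0.8392.
%OS = 100·exp(−πζ/√(1−ζ²)) = 100·exp(−π·0.8392/√0.2957) = 0.784%.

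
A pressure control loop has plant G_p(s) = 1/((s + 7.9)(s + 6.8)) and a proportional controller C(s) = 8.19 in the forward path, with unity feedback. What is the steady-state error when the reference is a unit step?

0.868

The loop is type 0. Static position error constant K_pos = C(0)·G_p(0) = 8.19·0.01862 = 0.1525.
Steady-state error to a unit step: e_ss = 1/(1+K_pos) = 1/1.152 = 0.868.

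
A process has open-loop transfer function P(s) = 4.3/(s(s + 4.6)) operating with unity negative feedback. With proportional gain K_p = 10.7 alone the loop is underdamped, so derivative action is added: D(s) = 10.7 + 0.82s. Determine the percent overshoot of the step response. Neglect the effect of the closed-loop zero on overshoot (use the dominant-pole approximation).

9.54%

Forward path: (10.7 + 0.82s)·4.3/(s(s+4.6)). The closed-loop characteristic equation is s² + (4.6 + 4.3·0.82)s + 4.3·10.7 = 0.
That is s² + 8.126s + 46.01 = 0, so ω_n = 6.783 rad/s and ζ = 8.126/(2·6.783) = 0.599.
%OS = 100·exp(−πζ/√(1−ζ²)) = 9.54%.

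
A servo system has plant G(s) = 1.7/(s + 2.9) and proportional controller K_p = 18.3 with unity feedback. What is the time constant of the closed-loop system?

τ = 0.0294 s

Closed-loop transfer function: T(s) = K_p·G(s)/(1 + K_p·G(s)) = 31.11/(s + 2.9 + 31.11) = 31.11/(s + 34.01).
Time constant τ = 1/34.01 = 0.0294 s.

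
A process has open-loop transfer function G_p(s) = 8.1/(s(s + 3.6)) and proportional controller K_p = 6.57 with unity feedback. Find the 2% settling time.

From 1 + K_pG_p(s) = 0: s² + 3.6s + 53.22 = 0 ⇒ ω_n = 7.295, ζ = 0.2467.
2% settling time T_s ≈ 4/(ζω_n) = 4/1.8 = 2.22 s.

T_s ≈ 2.22 s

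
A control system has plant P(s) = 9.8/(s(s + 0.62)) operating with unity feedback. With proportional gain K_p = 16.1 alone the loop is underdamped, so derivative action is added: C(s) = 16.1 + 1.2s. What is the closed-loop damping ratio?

Forward path: (16.1 + 1.2s)·9.8/(s(s+0.62)). The closed-loop characteristic equation is s² + (0.62 + 9.8·1.2)s + 9.8·16.1 = 0.
That is s² + 12.38s + 157.8 = 0, so ω_n = 12.56 rad/s and ζ = 12.38/(2·12.56) = 0.4928.

ζ = 0.493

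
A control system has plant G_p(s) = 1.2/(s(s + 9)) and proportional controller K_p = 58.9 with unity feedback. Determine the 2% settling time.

T_s ≈ 0.889 s

From 1 + K_pG_p(s) = 0: s² + 9s + 70.68 = 0 ⇒ ω_n = 8.407, ζ = 0.5353.
2% settling time T_s ≈ 4/(ζω_n) = 4/4.5 = 0.889 s.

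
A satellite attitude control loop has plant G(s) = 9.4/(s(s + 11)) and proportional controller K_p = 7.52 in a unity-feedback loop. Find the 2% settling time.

Closed-loop characteristic equation: s² + 11s + 70.69 = 0, so ω_n = 8.408 rad/s and ζ = 11/(2·8.408) = 0.6542.
2% settling time T_s ≈ 4/(ζω_n) = 4/5.5 = 0.727 s.

T_s ≈ 0.727 s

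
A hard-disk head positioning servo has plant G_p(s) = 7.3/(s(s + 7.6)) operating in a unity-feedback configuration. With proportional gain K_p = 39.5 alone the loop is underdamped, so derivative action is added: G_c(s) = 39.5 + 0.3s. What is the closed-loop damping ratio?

Forward path: (39.5 + 0.3s)·7.3/(s(s+7.6)). The closed-loop characteristic equation is s² + (7.6 + 7.3·0.3)s + 7.3·39.5 = 0.
That is s² + 9.79s + 288.3 = 0, so ω_n = 16.98 rad/s and ζ = 9.79/(2·16.98) = 0.2883.

ζ = 0.288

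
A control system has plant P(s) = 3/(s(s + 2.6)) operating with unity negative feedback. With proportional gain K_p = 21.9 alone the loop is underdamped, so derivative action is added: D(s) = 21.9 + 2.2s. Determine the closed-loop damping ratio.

Forward path: (21.9 + 2.2s)·3/(s(s+2.6)). The closed-loop characteristic equation is s² + (2.6 + 3·2.2)s + 3·21.9 = 0.
That is s² + 9.2s + 65.7 = 0, so ω_n = 8.106 rad/s and ζ = 9.2/(2·8.106) = 0.5675.

ζ = 0.568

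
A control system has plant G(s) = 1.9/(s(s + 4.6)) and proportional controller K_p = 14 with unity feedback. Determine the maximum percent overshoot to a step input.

20.9%

Closed-loop characteristic equation: s² + 4.6s + 26.6 = 0, so ω_n = 5.158 rad/s and ζ = 4.6/(2·5.158) = 0.446.
%OS = 100·exp(−πζ/√(1−ζ²)) = 100·exp(−π·0.446/√0.8011) = 20.9%.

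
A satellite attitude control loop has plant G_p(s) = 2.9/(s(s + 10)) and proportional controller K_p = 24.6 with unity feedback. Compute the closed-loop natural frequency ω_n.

1 + K_p·G_p(s) = 0 gives s² + 10s + 71.34 = 0.
So ω_n² = 71.34 ⇒ ω_n = 8.446 rad/s, and ζ = 10/(2ω_n) = 0.592.

ω_n = 8.45 rad/s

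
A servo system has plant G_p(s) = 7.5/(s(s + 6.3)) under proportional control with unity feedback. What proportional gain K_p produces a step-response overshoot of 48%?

From %OS = 100·exp(−πζ/√(1−ζ²)) = 48%, ζ = −ln(0.48)/√(π²+ln²(0.48)) = 0.2275.
Characteristic equation s² + 6.3s + 7.5K_p = 0 gives ζ = 6.3/(2√(7.5K_p)).
Setting ζ = 0.2275: √(7.5K_p) = 6.3/(2·0.2275) = 13.85, so K_p = 191.7/7.5 = 25.6.

K_p = 25.6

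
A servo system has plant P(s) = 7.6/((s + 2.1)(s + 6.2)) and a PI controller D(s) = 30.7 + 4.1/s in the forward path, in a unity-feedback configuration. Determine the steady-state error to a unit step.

The open loop D(s)P(s) has a pole at the origin (type 1), so the static position error constant is infinite and e_ss = 1/(1+∞) = 0.

0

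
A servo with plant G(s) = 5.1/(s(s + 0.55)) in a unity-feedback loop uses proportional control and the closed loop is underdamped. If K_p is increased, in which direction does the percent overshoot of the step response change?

Characteristic equation s² + 0.55s + K_p·5.1 = 0: raising K_p raises ω_n while 2ζω_n = 0.55 is fixed, so ζ falls and overshoot grows.

increase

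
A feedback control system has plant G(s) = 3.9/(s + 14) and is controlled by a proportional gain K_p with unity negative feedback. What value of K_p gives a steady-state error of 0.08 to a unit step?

K_p = 41.3

Steady-state error for a unit step on this type-0 loop is 1/(1 + K_p·G(0)).
G(0) = 0.2786. Require 1/(1 + K_p·0.2786) = 0.08, so 1 + 0.2786·K_p = 12.5.
K_p = (12.5 − 1)/0.2786 = 41.3.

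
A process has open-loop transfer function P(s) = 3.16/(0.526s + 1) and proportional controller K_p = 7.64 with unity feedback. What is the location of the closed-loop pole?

Closed loop: T(s) = K_p·P/(1+K_p·P) = 24.14/(0.526s + 1 + 24.14), with pole at s = −(1 + 24.14)/0.526 = −47.8.

s = -47.8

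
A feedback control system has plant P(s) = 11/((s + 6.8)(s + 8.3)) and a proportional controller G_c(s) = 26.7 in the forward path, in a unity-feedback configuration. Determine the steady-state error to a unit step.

The loop is type 0. Static position error constant K_pos = G_c(0)·P(0) = 26.7·0.1949 = 5.204.
Steady-state error to a unit step: e_ss = 1/(1+K_pos) = 1/6.204 = 0.161.

0.161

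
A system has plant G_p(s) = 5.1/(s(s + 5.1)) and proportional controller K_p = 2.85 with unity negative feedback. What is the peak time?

T_p = 1.11 s

The closed-loop denominator s² + 5.1s + 14.54 gives ω_n = √14.54 = 3.812 and ζ = 5.1/(2ω_n) = 0.6689.
Damped frequency ω_d = ω_n√(1−ζ²) = 2.834 rad/s, so peak time T_p = π/ω_d = 1.11 s.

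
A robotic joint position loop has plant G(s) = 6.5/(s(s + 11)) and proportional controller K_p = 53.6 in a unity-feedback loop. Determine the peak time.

From 1 + K_pG(s) = 0: s² + 11s + 348.4 = 0 ⇒ ω_n = 18.67, ζ = 0.2947.
Damped frequency ω_d = ω_n√(1−ζ²) = 17.84 rad/s, so peak time T_p = π/ω_d = 0.176 s.

T_p = 0.176 s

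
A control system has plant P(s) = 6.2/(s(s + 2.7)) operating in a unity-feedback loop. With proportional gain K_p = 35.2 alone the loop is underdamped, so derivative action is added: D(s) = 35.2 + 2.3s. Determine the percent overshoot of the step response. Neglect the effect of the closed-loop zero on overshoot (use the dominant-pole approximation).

11.1%

Forward path: (35.2 + 2.3s)·6.2/(s(s+2.7)). The closed-loop characteristic equation is s² + (2.7 + 6.2·2.3)s + 6.2·35.2 = 0.
That is s² + 16.96s + 218.2 = 0, so ω_n = 14.77 rad/s and ζ = 16.96/(2·14.77) = 0.574.
%OS = 100·exp(−πζ/√(1−ζ²)) = 11.1%.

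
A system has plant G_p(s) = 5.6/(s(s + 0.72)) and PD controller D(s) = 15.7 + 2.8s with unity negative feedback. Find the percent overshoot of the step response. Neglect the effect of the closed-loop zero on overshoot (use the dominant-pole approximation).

0.347%

Forward path: (15.7 + 2.8s)·5.6/(s(s+0.72)). The closed-loop characteristic equation is s² + (0.72 + 5.6·2.8)s + 5.6·15.7 = 0.
That is s² + 16.4s + 87.92 = 0, so ω_n = 9.377 rad/s and ζ = 16.4/(2·9.377) = 0.8745.
%OS = 100·exp(−πζ/√(1−ζ²)) = 0.347%.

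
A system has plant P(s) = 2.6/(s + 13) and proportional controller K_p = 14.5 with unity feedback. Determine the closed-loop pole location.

s = -50.7

Closed-loop transfer function: T(s) = K_p·P(s)/(1 + K_p·P(s)) = 37.7/(s + 13 + 37.7) = 37.7/(s + 50.7).
The closed-loop pole is at s = −50.7.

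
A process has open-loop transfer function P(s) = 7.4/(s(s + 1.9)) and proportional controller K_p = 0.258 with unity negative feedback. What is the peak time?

The closed-loop denominator s² + 1.9s + 1.909 gives ω_n = √1.909 = 1.382 and ζ = 1.9/(2ω_n) = 0.6875.
Damped frequency ω_d = ω_n√(1−ζ²) = 1.003 rad/s, so peak time T_p = π/ω_d = 3.13 s.

T_p = 3.13 s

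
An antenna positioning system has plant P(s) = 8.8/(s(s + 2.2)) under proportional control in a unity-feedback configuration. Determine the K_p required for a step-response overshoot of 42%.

K_p = 1.94

From %OS = 100·exp(−πζ/√(1−ζ²)) = 42%, ζ = −ln(0.42)/√(π²+ln²(0.42)) = 0.2662.
Characteristic equation s² + 2.2s + 8.8K_p = 0 gives ζ = 2.2/(2√(8.8K_p)).
Setting ζ = 0.2662: √(8.8K_p) = 2.2/(2·0.2662) = 4.133, so K_p = 17.08/8.8 = 1.94.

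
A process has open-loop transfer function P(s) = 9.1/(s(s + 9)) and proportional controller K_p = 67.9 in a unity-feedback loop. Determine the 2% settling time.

T_s ≈ 0.889 s

Closed-loop characteristic equation: s² + 9s + 617.9 = 0, so ω_n = 24.86 rad/s and ζ = 9/(2·24.86) = 0.181.
2% settling time T_s ≈ 4/(ζω_n) = 4/4.5 = 0.889 s.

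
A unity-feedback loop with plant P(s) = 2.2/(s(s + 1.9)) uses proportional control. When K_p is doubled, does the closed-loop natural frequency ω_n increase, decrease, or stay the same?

increase

ω_n = √(2.2·K_p), which grows with K_p.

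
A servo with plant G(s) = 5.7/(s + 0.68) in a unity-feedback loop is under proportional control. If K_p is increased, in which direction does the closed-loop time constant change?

decrease

Closed-loop pole is at s = −(0.68+K_p·5.7); larger K_p moves it further left, so τ = 1/(0.68+K_p·5.7) decreases.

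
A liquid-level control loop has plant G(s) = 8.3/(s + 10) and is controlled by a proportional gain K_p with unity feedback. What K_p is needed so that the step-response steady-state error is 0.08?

Steady-state error for a unit step on this type-0 loop is 1/(1 + K_p·G(0)).
G(0) = 0.83. Require 1/(1 + K_p·0.83) = 0.08, so 1 + 0.83·K_p = 12.5.
K_p = (12.5 − 1)/0.83 = 13.9.

K_p = 13.9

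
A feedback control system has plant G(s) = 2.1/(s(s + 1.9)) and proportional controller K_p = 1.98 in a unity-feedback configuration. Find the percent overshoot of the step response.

The closed-loop denominator s² + 1.9s + 4.158 gives ω_n = √4.158 = 2.039 and ζ = 1.9/(2ω_n) = 0.4659.
%OS = 100·exp(−πζ/√(1−ζ²)) = 100·exp(−π·0.4659/√0.7829) = 19.1%.

19.1%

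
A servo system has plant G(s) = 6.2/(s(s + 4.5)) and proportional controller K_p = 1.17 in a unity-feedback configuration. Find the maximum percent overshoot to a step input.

From 1 + K_pG(s) = 0: s² + 4.5s + 7.254 = 0 ⇒ ω_n = 2.693, ζ = 0.8354.
%OS = 100·exp(−πζ/√(1−ζ²)) = 100·exp(−π·0.8354/√0.3021) = 0.844%.

0.844%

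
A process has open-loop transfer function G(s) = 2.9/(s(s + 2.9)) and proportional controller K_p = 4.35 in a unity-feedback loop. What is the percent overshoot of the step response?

The closed-loop denominator s² + 2.9s + 12.61 gives ω_n = √12.61 = 3.552 and ζ = 2.9/(2ω_n) = 0.4082.
%OS = 100·exp(−πζ/√(1−ζ²)) = 100·exp(−π·0.4082/√0.8333) = 24.5%.

24.5%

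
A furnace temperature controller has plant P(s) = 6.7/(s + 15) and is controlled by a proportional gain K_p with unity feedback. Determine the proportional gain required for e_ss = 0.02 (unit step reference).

Steady-state error for a unit step on this type-0 loop is 1/(1 + K_p·P(0)).
P(0) = 0.4467. Require 1/(1 + K_p·0.4467) = 0.02, so 1 + 0.4467·K_p = 50.
K_p = (50 − 1)/0.4467 = 110.

K_p = 110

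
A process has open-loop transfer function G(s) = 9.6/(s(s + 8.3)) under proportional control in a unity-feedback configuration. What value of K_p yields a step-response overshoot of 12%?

From %OS = 100·exp(−πζ/√(1−ζ²)) = 12%, ζ = −ln(0.12)/√(π²+ln²(0.12)) = 0.5594.
Characteristic equation s² + 8.3s + 9.6K_p = 0 gives ζ = 8.3/(2√(9.6K_p)).
Setting ζ = 0.5594: √(9.6K_p) = 8.3/(2·0.5594) = 7.418, so K_p = 55.03/9.6 = 5.73.

K_p = 5.73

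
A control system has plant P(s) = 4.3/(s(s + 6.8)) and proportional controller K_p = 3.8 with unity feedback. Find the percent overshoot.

0.755%

Closed-loop characteristic equation: s² + 6.8s + 16.34 = 0, so ω_n = 4.042 rad/s and ζ = 6.8/(2·4.042) = 0.8411.
%OS = 100·exp(−πζ/√(1−ζ²)) = 100·exp(−π·0.8411/√0.2925) = 0.755%.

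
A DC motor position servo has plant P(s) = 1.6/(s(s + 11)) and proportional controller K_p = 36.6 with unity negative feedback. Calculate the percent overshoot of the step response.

3.89%

Closed-loop characteristic equation: s² + 11s + 58.56 = 0, so ω_n = 7.652 rad/s and ζ = 11/(2·7.652) = 0.7187.
%OS = 100·exp(−πζ/√(1−ζ²)) = 100·exp(−π·0.7187/√0.4834) = 3.89%.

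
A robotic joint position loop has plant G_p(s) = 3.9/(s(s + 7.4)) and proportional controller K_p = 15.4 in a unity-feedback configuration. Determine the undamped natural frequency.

ω_n = 7.75 rad/s

The closed-loop denominator is s(s+7.4) + 15.4·3.9 = s² + 7.4s + 60.06.
Matching s² + 2ζω_n s + ω_n²: ω_n = √60.06 = 7.75 rad/s and 2ζω_n = 7.4, so ζ = 7.4/(2·7.75) = 0.477.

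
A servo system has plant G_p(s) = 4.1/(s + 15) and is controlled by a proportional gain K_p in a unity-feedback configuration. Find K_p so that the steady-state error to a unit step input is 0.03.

The loop is type 0, so e_ss(step) = 1/(1 + K_pos) with K_pos = K_p·G_p(0).
G_p(0) = 0.2733. Require 1/(1 + K_p·0.2733) = 0.03, so 1 + 0.2733·K_p = 33.33.
K_p = (33.33 − 1)/0.2733 = 118.

K_p = 118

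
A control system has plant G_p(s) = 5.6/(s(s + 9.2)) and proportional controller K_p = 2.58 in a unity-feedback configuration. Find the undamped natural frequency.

1 + K_p·G_p(s) = 0 gives s² + 9.2s + 14.45 = 0.
Matching s² + 2ζω_n s + ω_n²: ω_n = √14.45 = 3.801 rad/s and 2ζω_n = 9.2, so ζ = 9.2/(2·3.801) = 1.21.

ω_n = 3.8 rad/s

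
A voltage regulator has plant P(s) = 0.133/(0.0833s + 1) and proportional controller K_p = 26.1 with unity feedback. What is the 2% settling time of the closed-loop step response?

Closed loop: T(s) = K_p·P/(1+K_p·P) = 3.471/(0.0833s + 1 + 3.471), with pole at s = −(1 + 3.471)/0.0833 = −53.68.
τ = 1/53.68 = 0.01863 s, so 2% settling time ≈ 4τ = 0.0745 s.

T_s ≈ 0.0745 s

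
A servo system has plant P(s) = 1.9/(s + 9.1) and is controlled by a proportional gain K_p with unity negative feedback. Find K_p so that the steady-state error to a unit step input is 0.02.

Steady-state error for a unit step on this type-0 loop is 1/(1 + K_p·P(0)).
P(0) = 0.2088. Require 1/(1 + K_p·0.2088) = 0.02, so 1 + 0.2088·K_p = 50.
K_p = (50 − 1)/0.2088 = 235.

K_p = 235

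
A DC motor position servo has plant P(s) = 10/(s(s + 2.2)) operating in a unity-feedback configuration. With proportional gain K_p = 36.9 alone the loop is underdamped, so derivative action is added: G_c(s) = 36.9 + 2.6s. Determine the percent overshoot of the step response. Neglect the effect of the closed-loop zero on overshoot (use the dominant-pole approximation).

Forward path: (36.9 + 2.6s)·10/(s(s+2.2)). The closed-loop characteristic equation is s² + (2.2 + 10·2.6)s + 10·36.9 = 0.
That is s² + 28.2s + 369 = 0, so ω_n = 19.21 rad/s and ζ = 28.2/(2·19.21) = 0.734.
%OS = 100·exp(−πζ/√(1−ζ²)) = 3.35%.

3.35%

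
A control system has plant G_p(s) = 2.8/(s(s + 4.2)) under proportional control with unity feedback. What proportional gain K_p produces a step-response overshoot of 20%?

From %OS = 100·exp(−πζ/√(1−ζ²)) = 20%, ζ = −ln(0.2)/√(π²+ln²(0.2)) = 0.4559.
Characteristic equation s² + 4.2s + 2.8K_p = 0 gives ζ = 4.2/(2√(2.8K_p)).
Setting ζ = 0.4559: √(2.8K_p) = 4.2/(2·0.4559) = 4.606, so K_p = 21.21/2.8 = 7.58.

K_p = 7.58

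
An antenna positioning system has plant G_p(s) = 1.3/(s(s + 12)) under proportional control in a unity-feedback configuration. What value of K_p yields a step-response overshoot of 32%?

From %OS = 100·exp(−πζ/√(1−ζ²)) = 32%, ζ = −ln(0.32)/√(π²+ln²(0.32)) = 0.341.
Characteristic equation s² + 12s + 1.3K_p = 0 gives ζ = 12/(2√(1.3K_p)).
Setting ζ = 0.341: √(1.3K_p) = 12/(2·0.341) = 17.6, so K_p = 309.7/1.3 = 238.

K_p = 238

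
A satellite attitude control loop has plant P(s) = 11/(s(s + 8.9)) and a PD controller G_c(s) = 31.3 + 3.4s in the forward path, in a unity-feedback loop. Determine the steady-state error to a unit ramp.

The loop has one pole at the origin (type 1). Velocity error constant K_v = lim_{s→0} s·G_c(s)P(s) = 31.3·11/8.9 = 38.69.
Steady-state error to a unit ramp: e_ss = 1/K_v = 0.0258.

0.0258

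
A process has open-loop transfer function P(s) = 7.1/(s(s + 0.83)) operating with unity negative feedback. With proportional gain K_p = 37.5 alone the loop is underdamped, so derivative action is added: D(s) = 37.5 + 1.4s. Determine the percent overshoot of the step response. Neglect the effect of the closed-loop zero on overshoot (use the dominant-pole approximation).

Forward path: (37.5 + 1.4s)·7.1/(s(s+0.83)). The closed-loop characteristic equation is s² + (0.83 + 7.1·1.4)s + 7.1·37.5 = 0.
That is s² + 10.77s + 266.2 = 0, so ω_n = 16.32 rad/s and ζ = 10.77/(2·16.32) = 0.33.
%OS = 100·exp(−πζ/√(1−ζ²)) = 33.3%.

33.3%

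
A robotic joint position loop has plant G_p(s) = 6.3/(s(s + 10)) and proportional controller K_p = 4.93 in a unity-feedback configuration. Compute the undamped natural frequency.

The closed-loop denominator is s(s+10) + 4.93·6.3 = s² + 10s + 31.06.
So ω_n² = 31.06 ⇒ ω_n = 5.573 rad/s, and ζ = 10/(2ω_n) = 0.897.

ω_n = 5.57 rad/s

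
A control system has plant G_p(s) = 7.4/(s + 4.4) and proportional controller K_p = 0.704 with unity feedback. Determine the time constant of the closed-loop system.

τ = 0.104 s

Closed-loop transfer function: T(s) = K_p·G_p(s)/(1 + K_p·G_p(s)) = 5.21/(s + 4.4 + 5.21) = 5.21/(s + 9.61).
Time constant τ = 1/9.61 = 0.104 s.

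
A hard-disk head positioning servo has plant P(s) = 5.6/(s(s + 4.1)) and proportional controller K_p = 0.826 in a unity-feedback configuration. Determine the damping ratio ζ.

ζ = 0.953

The closed-loop denominator is s(s+4.1) + 0.826·5.6 = s² + 4.1s + 4.626.
Matching s² + 2ζω_n s + ω_n²: ω_n = √4.626 = 2.151 rad/s and 2ζω_n = 4.1, so ζ = 4.1/(2·2.151) = 0.953.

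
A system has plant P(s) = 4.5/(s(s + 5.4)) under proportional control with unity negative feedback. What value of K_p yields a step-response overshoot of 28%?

From %OS = 100·exp(−πζ/√(1−ζ²)) = 28%, ζ = −ln(0.28)/√(π²+ln²(0.28)) = 0.3755.
Characteristic equation s² + 5.4s + 4.5K_p = 0 gives ζ = 5.4/(2√(4.5K_p)).
Setting ζ = 0.3755: √(4.5K_p) = 5.4/(2·0.3755) = 7.19, so K_p = 51.69/4.5 = 11.5.

K_p = 11.5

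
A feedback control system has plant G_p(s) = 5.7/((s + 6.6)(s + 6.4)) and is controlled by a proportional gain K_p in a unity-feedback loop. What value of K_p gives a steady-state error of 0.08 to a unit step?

K_p = 85.2

Steady-state error for a unit step on this type-0 loop is 1/(1 + K_p·G_p(0)).
G_p(0) = 0.1349. Require 1/(1 + K_p·0.1349) = 0.08, so 1 + 0.1349·K_p = 12.5.
K_p = (12.5 − 1)/0.1349 = 85.2.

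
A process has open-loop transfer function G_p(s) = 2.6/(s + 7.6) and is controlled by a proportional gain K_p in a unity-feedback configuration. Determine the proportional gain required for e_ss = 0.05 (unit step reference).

For a type-0 loop with proportional control, e_ss = 1/(1 + K_p·G_p(0)).
G_p(0) = 0.3421. Require 1/(1 + K_p·0.3421) = 0.05, so 1 + 0.3421·K_p = 20.
K_p = (20 − 1)/0.3421 = 55.5.

K_p = 55.5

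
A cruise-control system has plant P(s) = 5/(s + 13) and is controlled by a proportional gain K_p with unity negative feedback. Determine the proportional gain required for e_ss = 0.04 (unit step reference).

The loop is type 0, so e_ss(step) = 1/(1 + K_pos) with K_pos = K_p·P(0).
P(0) = 0.3846. Require 1/(1 + K_p·0.3846) = 0.04, so 1 + 0.3846·K_p = 25.
K_p = (25 − 1)/0.3846 = 62.4.

K_p = 62.4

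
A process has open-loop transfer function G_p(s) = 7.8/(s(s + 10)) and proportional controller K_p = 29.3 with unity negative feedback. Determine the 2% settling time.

The closed-loop denominator s² + 10s + 228.5 gives ω_n = √228.5 = 15.12 and ζ = 10/(2ω_n) = 0.3307.
2% settling time T_s ≈ 4/(ζω_n) = 4/5 = 0.8 s.

T_s ≈ 0.8 s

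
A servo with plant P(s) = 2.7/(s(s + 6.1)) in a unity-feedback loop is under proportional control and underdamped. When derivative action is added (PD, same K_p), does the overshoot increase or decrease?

With PD the characteristic equation becomes s² + (a + K·K_d)s + K·K_p = 0; the damping term grows, ζ rises, overshoot falls.

decrease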